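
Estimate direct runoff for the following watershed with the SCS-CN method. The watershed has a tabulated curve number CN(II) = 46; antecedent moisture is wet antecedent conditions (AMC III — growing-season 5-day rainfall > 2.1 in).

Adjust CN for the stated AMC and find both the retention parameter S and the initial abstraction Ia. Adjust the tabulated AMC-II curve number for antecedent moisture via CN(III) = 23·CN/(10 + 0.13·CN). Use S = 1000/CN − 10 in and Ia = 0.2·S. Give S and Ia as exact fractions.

S = 2700/529 in ≈ 5.104 in; Ia = 540/529 in ≈ 1.021 in

Adjust CN=46 to AMC III: 23·46/(10 + 0.13·46) → 1058 ÷ (799/50) = 52900/799 ≈ 66.208
Retention S: 1000/CN − 10 with CN=66.208 → S = 2700/529 ≈ 5.104 in
Initial abstraction Ia = S/5 = (2700/529)/5 = 540/529 ≈ 1.021 in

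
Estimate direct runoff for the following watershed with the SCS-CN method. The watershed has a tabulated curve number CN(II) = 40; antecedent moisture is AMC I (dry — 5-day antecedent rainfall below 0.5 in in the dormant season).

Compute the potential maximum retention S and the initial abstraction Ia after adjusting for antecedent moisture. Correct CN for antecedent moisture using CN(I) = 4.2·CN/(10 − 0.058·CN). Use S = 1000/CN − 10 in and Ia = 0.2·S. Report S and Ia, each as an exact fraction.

S = 250/7 in ≈ 35.714 in; Ia = 50/7 in ≈ 7.143 in

CN(I) from CN(II)=40: (4.2·40)/(10 − 0.058·40) = 175/8 ≈ 21.875
S = 1000/(175/8) − 10 = 250/7 in ≈ 35.714 in
Initial abstraction Ia = S/5 = (250/7)/5 = 50/7 ≈ 7.143 in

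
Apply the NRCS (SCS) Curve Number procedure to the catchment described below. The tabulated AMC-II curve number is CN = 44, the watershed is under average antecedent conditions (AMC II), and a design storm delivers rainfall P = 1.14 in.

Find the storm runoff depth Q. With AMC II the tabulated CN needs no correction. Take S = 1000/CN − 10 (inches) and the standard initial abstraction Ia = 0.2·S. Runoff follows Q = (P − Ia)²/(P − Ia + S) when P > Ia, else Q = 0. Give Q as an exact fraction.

Q = 0 in ≈ 0.000 in

Average conditions: CN = 44 (no AMC adjustment).
Max retention: S = 1000/44 − 10 = 140/11 in (≈ 12.727 in)
Ia = 0.2·(140/11) = 28/11 in ≈ 2.545 in
P = 1.140 ≤ Ia = 2.545 in: entire storm abstracted, Q = 0.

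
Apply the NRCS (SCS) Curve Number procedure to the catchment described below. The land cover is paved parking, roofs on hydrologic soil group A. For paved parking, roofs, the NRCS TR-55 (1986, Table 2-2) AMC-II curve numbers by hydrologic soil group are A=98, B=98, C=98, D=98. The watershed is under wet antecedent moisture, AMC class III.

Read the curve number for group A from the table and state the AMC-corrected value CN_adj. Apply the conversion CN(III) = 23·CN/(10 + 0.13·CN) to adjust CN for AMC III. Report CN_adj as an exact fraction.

CN_adj = 112700/1137 ≈ 99.120

NRCS table: paved parking, roofs, soil group A → CN(II) = 98
Adjust CN=98 to AMC III: 23·98/(10 + 0.13·98) → 2254 ÷ (1137/50) = 112700/1137 ≈ 99.120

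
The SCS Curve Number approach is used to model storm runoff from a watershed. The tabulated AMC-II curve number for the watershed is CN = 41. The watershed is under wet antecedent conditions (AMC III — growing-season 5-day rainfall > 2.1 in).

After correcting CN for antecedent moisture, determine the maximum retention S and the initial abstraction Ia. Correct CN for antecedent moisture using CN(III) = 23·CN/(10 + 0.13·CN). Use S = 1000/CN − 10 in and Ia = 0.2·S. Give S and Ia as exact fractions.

S = 5900/943 in ≈ 6.257 in; Ia = 1180/943 in ≈ 1.251 in

Wet (AMC III): CN(III) = 23·41/(10 + 0.13·41) = 943/(1533/100) = 94300/1533 ≈ 61.513
Retention S: 1000/CN − 10 with CN=61.513 → S = 5900/943 ≈ 6.257 in
Initial abstraction Ia = S/5 = (5900/943)/5 = 1180/943 ≈ 1.251 in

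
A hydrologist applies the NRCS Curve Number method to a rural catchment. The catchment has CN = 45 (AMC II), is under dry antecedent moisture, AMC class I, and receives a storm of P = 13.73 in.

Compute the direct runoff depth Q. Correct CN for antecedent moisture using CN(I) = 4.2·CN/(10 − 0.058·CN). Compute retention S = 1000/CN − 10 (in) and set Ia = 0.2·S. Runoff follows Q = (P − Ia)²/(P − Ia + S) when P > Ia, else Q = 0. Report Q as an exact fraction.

Dry (AMC I): CN(I) = 4.2·45/(10 − 0.058·45) = 189/(739/100) = 18900/739 ≈ 25.575
Max retention: S = 1000/(18900/739) − 10 = 5500/189 in (≈ 29.101 in)
Ia = 0.2·(5500/189) = 1100/189 in ≈ 5.820 in
Since P=13.730 > Ia=5.820: effective rainfall P−Ia = 149497/18900 in
Q = (149497/18900)²/((149497/18900) + 5500/189) = (22349353009/357210000)/(699497/18900) = 22349353009/13220493300 in ≈ 1.691 in

Q = 22349353009/13220493300 in ≈ 1.691 in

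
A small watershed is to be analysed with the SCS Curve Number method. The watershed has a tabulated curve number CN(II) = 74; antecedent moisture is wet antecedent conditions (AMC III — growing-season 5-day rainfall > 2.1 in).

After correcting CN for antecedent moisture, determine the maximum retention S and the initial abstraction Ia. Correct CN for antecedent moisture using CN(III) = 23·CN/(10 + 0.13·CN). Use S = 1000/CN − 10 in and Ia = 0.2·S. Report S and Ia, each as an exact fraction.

Adjust CN=74 to AMC III: 23·74/(10 + 0.13·74) → 1702 ÷ (981/50) = 85100/981 ≈ 86.748
S = 1000/(85100/981) − 10 = 1300/851 in ≈ 1.528 in
Initial abstraction Ia = S/5 = (1300/851)/5 = 260/851 ≈ 0.306 in

S = 1300/851 in ≈ 1.528 in; Ia = 260/851 in ≈ 0.306 in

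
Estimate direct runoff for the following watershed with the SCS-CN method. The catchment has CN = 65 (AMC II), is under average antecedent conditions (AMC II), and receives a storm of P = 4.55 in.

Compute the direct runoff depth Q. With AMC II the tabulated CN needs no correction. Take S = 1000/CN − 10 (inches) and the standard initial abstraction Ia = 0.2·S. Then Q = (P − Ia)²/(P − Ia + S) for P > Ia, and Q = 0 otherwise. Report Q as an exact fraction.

AMC II — tabulated CN = 65 applies directly.
Retention S: 1000/CN − 10 with CN=65.000 → S = 70/13 ≈ 5.385 in
Initial abstraction Ia = S/5 = (70/13)/5 = 14/13 ≈ 1.077 in
P − Ia = 4.550 − 1.077 = 903/260 ≈ 3.473 in (> 0, runoff occurs)
Q: (903/260)² ÷ (2303/260) = 16641/12220 in (≈ 1.362 in)

Q = 16641/12220 in ≈ 1.362 in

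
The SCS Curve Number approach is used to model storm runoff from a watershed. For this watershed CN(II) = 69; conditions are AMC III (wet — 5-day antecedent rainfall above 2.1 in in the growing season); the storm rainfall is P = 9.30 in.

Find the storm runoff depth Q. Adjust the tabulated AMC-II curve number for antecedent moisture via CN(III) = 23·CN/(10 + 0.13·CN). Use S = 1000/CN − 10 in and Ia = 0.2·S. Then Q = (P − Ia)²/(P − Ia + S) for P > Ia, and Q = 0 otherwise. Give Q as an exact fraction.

Q = 644884351/88253070 in ≈ 7.307 in

Adjust CN=69 to AMC III: 23·69/(10 + 0.13·69) → 1587 ÷ (1897/100) = 158700/1897 ≈ 83.658
Retention S: 1000/CN − 10 with CN=83.658 → S = 3100/1587 ≈ 1.953 in
Initial abstraction Ia = S/5 = (3100/1587)/5 = 620/1587 ≈ 0.391 in
Since P=9.300 > Ia=0.391: effective rainfall P−Ia = 141391/15870 in
Q: (141391/15870)² ÷ (172391/15870) = 644884351/88253070 in (≈ 7.307 in)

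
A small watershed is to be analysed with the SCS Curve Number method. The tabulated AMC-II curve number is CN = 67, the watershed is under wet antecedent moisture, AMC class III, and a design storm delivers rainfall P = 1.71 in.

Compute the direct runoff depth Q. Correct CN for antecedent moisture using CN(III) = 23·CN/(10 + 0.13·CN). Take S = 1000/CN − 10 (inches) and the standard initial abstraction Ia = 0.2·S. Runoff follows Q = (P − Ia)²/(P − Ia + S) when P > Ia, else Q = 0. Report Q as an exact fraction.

Q = 13003531707/27096481700 in ≈ 0.480 in

Adjust CN=67 to AMC III: 23·67/(10 + 0.13·67) → 1541 ÷ (1871/100) = 154100/1871 ≈ 82.362
Retention S: 1000/CN − 10 with CN=82.362 → S = 3300/1541 ≈ 2.141 in
Ia = 0.2S: 0.2·2.141 = 0.428 in (exactly 660/1541)
Since P=1.710 > Ia=0.428: effective rainfall P−Ia = 197511/154100 in
Q = (197511/154100)²/((197511/154100) + 3300/1541) = (39010595121/23746810000)/(527511/154100) = 13003531707/27096481700 in ≈ 0.480 in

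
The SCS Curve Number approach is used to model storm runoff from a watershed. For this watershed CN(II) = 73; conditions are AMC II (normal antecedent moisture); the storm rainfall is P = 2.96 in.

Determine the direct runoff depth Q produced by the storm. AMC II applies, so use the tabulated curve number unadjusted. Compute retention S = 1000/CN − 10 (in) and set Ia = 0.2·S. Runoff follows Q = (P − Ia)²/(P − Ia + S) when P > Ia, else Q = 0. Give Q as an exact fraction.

Q = 8209352/9856825 in ≈ 0.833 in

CN(II) = 73; AMC II needs no correction.
Max retention: S = 1000/73 − 10 = 270/73 in (≈ 3.699 in)
Ia = 0.2S: 0.2·3.699 = 0.740 in (exactly 54/73)
Since P=2.960 > Ia=0.740: effective rainfall P−Ia = 4052/1825 in
Runoff Q = (P−Ia)²/(P−Ia+S) = (2.220)²/(2.220+3.699) = 8209352/9856825 ≈ 0.833 in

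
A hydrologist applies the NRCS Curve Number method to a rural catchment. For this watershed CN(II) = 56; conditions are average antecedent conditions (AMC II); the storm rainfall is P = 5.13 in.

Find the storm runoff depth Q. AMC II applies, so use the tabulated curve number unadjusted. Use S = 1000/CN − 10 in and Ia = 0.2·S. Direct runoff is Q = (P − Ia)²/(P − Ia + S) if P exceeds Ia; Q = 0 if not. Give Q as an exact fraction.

CN(II) = 56; AMC II needs no correction.
Max retention: S = 1000/56 − 10 = 55/7 in (≈ 7.857 in)
Ia = 0.2·(55/7) = 11/7 in ≈ 1.571 in
Excess rainfall: 5.130 − 1.571 = 3.559 in; P > Ia so Q > 0
Q: (2491/700)² ÷ (7991/700) = 6205081/5593700 in (≈ 1.109 in)

Q = 6205081/5593700 in ≈ 1.109 in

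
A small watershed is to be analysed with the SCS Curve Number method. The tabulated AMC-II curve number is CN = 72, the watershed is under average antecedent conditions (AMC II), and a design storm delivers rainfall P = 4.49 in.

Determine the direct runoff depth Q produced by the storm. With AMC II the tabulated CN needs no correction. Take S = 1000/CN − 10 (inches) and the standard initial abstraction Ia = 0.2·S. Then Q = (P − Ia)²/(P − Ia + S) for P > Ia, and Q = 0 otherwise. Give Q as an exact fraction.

Average conditions: CN = 72 (no AMC adjustment).
S = 1000/72 − 10 = 35/9 in ≈ 3.889 in
Ia = 0.2S: 0.2·3.889 = 0.778 in (exactly 7/9)
Since P=4.490 > Ia=0.778: effective rainfall P−Ia = 3341/900 in
Runoff Q = (P−Ia)²/(P−Ia+S) = (3.712)²/(3.712+3.889) = 11162281/6156900 ≈ 1.813 in

Q = 11162281/6156900 in ≈ 1.813 in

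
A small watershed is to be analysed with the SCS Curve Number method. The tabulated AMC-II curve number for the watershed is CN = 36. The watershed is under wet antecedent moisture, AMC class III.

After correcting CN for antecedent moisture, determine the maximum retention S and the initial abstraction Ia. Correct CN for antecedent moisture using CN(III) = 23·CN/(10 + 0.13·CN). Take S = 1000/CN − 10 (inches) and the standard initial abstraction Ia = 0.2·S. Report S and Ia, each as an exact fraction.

Wet (AMC III): CN(III) = 23·36/(10 + 0.13·36) = 828/(367/25) = 20700/367 ≈ 56.403
S = 1000/(20700/367) − 10 = 1600/207 in ≈ 7.729 in
Ia = 0.2S: 0.2·7.729 = 1.546 in (exactly 320/207)

S = 1600/207 in ≈ 7.729 in; Ia = 320/207 in ≈ 1.546 in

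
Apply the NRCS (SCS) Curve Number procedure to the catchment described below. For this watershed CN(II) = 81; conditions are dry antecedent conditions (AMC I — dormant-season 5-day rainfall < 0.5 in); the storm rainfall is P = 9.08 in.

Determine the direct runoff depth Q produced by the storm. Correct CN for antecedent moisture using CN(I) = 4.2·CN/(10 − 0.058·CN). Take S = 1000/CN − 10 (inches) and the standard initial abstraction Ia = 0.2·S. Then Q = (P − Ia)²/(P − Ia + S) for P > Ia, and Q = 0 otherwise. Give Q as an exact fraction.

Q = 114668245129/24499800675 in ≈ 4.680 in

CN(I) from CN(II)=81: (4.2·81)/(10 − 0.058·81) = 170100/2651 ≈ 64.164
Retention S: 1000/CN − 10 with CN=64.164 → S = 9500/1701 ≈ 5.585 in
Initial abstraction Ia = S/5 = (9500/1701)/5 = 1900/1701 ≈ 1.117 in
Since P=9.080 > Ia=1.117: effective rainfall P−Ia = 338627/42525 in
Runoff Q = (P−Ia)²/(P−Ia+S) = (7.963)²/(7.963+5.585) = 114668245129/24499800675 ≈ 4.680 in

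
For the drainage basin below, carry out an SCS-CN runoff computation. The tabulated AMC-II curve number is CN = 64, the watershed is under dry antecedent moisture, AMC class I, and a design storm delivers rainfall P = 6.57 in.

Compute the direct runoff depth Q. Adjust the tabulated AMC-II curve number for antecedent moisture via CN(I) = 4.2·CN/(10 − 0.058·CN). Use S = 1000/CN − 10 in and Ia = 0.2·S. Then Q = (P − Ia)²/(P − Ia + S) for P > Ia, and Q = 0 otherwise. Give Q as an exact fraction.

Dry (AMC I): CN(I) = 4.2·64/(10 − 0.058·64) = (1344/5)/(786/125) = 5600/131 ≈ 42.748
Retention S: 1000/CN − 10 with CN=42.748 → S = 375/28 ≈ 13.393 in
Initial abstraction Ia = S/5 = (375/28)/5 = 75/28 ≈ 2.679 in
Excess rainfall: 6.570 − 2.679 = 3.891 in; P > Ia so Q > 0
Q: (681/175)² ÷ (12099/700) = 618348/705775 in (≈ 0.876 in)

Q = 618348/705775 in ≈ 0.876 in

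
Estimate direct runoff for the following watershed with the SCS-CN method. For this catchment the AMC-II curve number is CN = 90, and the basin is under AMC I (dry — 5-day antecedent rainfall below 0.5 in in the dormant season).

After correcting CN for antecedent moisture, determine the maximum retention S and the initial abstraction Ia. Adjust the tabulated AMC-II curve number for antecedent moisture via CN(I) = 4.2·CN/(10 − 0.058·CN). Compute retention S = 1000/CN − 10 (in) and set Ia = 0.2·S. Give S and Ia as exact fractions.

CN(I) from CN(II)=90: (4.2·90)/(10 − 0.058·90) = 18900/239 ≈ 79.079
S = 1000/(18900/239) − 10 = 500/189 in ≈ 2.646 in
Ia = 0.2S: 0.2·2.646 = 0.529 in (exactly 100/189)

S = 500/189 in ≈ 2.646 in; Ia = 100/189 in ≈ 0.529 in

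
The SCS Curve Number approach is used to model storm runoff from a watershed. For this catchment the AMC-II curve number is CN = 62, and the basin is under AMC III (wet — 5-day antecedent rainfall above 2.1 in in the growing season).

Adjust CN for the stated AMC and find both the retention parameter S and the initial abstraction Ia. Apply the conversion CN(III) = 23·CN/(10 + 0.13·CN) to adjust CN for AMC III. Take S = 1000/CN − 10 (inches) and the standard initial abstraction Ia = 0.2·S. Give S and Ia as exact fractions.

Adjust CN=62 to AMC III: 23·62/(10 + 0.13·62) → 1426 ÷ (903/50) = 71300/903 ≈ 78.959
Max retention: S = 1000/(71300/903) − 10 = 1900/713 in (≈ 2.665 in)
Initial abstraction Ia = S/5 = (1900/713)/5 = 380/713 ≈ 0.533 in

S = 1900/713 in ≈ 2.665 in; Ia = 380/713 in ≈ 0.533 in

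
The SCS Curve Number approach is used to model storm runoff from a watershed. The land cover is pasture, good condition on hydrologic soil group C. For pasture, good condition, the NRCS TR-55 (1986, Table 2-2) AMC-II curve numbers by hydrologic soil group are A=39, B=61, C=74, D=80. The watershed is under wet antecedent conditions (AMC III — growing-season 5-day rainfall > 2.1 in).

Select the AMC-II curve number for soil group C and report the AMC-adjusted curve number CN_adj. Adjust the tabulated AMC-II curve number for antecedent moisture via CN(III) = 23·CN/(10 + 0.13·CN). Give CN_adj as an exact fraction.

NRCS table: pasture, good condition, soil group C → CN(II) = 74
Wet (AMC III): CN(III) = 23·74/(10 + 0.13·74) = 1702/(981/50) = 85100/981 ≈ 86.748

CN_adj = 85100/981 ≈ 86.748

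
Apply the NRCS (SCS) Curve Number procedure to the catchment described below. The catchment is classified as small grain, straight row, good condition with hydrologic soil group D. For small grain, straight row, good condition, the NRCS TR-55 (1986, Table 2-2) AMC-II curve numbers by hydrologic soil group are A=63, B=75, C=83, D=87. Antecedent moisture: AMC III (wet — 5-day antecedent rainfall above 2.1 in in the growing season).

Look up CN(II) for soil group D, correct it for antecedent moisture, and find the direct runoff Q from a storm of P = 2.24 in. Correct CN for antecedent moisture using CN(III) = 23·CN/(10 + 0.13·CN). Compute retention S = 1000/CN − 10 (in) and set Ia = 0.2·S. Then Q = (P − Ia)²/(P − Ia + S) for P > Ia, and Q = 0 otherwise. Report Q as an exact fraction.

Q = 1392758642/863281425 in ≈ 1.613 in

NRCS table: small grain, straight row, good condition, soil group D → CN(II) = 87
CN(III) from CN(II)=87: (23·87)/(10 + 0.13·87) = 200100/2131 ≈ 93.900
S = 1000/(200100/2131) − 10 = 1300/2001 in ≈ 0.650 in
Initial abstraction Ia = S/5 = (1300/2001)/5 = 260/2001 ≈ 0.130 in
P − Ia = 2.240 − 0.130 = 105556/50025 ≈ 2.110 in (> 0, runoff occurs)
Q = (105556/50025)²/((105556/50025) + 1300/2001) = (11142069136/2502500625)/(138056/50025) = 1392758642/863281425 in ≈ 1.613 in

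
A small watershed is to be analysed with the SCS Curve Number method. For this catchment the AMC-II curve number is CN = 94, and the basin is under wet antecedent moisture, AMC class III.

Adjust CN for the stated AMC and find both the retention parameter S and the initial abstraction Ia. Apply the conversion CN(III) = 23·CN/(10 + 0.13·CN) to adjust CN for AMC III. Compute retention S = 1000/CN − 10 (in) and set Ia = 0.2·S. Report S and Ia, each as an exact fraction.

S = 300/1081 in ≈ 0.278 in; Ia = 60/1081 in ≈ 0.056 in

Adjust CN=94 to AMC III: 23·94/(10 + 0.13·94) → 2162 ÷ (1111/50) = 108100/1111 ≈ 97.300
Max retention: S = 1000/(108100/1111) − 10 = 300/1081 in (≈ 0.278 in)
Ia = 0.2·(300/1081) = 60/1081 in ≈ 0.056 in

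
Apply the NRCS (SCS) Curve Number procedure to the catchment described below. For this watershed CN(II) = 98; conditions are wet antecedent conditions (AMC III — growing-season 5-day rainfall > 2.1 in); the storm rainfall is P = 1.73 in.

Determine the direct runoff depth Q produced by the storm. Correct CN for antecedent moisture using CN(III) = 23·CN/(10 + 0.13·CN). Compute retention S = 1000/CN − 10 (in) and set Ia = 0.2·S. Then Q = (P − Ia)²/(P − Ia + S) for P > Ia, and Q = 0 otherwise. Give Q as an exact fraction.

Q = 37237806841/22874831700 in ≈ 1.628 in

CN(III) from CN(II)=98: (23·98)/(10 + 0.13·98) = 112700/1137 ≈ 99.120
S = 1000/(112700/1137) − 10 = 100/1127 in ≈ 0.089 in
Ia = 0.2S: 0.2·0.089 = 0.018 in (exactly 20/1127)
Since P=1.730 > Ia=0.018: effective rainfall P−Ia = 192971/112700 in
Q = (192971/112700)²/((192971/112700) + 100/1127) = (37237806841/12701290000)/(202971/112700) = 37237806841/22874831700 in ≈ 1.628 in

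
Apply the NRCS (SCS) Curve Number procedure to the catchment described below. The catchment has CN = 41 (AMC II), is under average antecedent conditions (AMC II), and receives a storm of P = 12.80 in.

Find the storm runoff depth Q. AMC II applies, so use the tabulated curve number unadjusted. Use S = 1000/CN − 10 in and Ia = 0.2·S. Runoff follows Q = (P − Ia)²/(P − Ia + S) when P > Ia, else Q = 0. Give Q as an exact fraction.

Q = 1034289/255430 in ≈ 4.049 in

Average conditions: CN = 41 (no AMC adjustment).
Max retention: S = 1000/41 − 10 = 590/41 in (≈ 14.390 in)
Ia = 0.2S: 0.2·14.390 = 2.878 in (exactly 118/41)
Since P=12.800 > Ia=2.878: effective rainfall P−Ia = 2034/205 in
Q = (2034/205)²/((2034/205) + 590/41) = (4137156/42025)/(4984/205) = 1034289/255430 in ≈ 4.049 in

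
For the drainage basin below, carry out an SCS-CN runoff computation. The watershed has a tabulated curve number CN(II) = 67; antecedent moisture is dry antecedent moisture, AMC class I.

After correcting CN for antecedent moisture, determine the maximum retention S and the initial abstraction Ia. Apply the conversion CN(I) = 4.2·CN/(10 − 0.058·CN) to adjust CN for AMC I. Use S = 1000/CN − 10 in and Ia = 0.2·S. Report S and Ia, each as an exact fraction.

S = 5500/469 in ≈ 11.727 in; Ia = 1100/469 in ≈ 2.345 in

Dry (AMC I): CN(I) = 4.2·67/(10 − 0.058·67) = (1407/5)/(3057/500) = 46900/1019 ≈ 46.026
Retention S: 1000/CN − 10 with CN=46.026 → S = 5500/469 ≈ 11.727 in
Initial abstraction Ia = S/5 = (5500/469)/5 = 1100/469 ≈ 2.345 in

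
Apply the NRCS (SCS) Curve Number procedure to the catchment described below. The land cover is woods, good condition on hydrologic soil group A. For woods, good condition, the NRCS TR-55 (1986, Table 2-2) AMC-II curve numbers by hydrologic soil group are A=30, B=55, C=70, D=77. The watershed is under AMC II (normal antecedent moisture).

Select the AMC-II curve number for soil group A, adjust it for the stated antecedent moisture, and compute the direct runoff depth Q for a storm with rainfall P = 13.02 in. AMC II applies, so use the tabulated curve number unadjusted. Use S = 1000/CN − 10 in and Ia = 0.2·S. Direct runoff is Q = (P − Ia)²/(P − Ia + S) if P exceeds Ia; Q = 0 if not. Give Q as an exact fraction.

Q = 32041/14550 in ≈ 2.202 in

NRCS table: woods, good condition, soil group A → CN(II) = 30
Average conditions: CN = 30 (no AMC adjustment).
Max retention: S = 1000/30 − 10 = 70/3 in (≈ 23.333 in)
Ia = 0.2S: 0.2·23.333 = 4.667 in (exactly 14/3)
Since P=13.020 > Ia=4.667: effective rainfall P−Ia = 1253/150 in
Runoff Q = (P−Ia)²/(P−Ia+S) = (8.353)²/(8.353+23.333) = 32041/14550 ≈ 2.202 in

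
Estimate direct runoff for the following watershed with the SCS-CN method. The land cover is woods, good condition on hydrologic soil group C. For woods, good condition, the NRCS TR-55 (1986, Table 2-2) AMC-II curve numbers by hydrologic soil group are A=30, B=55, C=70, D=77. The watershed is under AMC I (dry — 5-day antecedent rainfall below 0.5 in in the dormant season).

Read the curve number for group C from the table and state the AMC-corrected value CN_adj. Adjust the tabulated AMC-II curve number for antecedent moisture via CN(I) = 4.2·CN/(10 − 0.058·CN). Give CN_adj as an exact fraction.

CN_adj = 4900/99 ≈ 49.495

NRCS table: woods, good condition, soil group C → CN(II) = 70
Dry (AMC I): CN(I) = 4.2·70/(10 − 0.058·70) = 294/(297/50) = 4900/99 ≈ 49.495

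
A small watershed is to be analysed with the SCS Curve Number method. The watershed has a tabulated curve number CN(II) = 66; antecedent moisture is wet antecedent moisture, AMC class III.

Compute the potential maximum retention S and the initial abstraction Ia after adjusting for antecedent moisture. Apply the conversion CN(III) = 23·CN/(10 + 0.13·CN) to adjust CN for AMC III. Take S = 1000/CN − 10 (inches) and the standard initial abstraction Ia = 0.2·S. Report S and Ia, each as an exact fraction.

S = 1700/759 in ≈ 2.240 in; Ia = 340/759 in ≈ 0.448 in

Adjust CN=66 to AMC III: 23·66/(10 + 0.13·66) → 1518 ÷ (929/50) = 75900/929 ≈ 81.701
S = 1000/(75900/929) − 10 = 1700/759 in ≈ 2.240 in
Initial abstraction Ia = S/5 = (1700/759)/5 = 340/759 ≈ 0.448 in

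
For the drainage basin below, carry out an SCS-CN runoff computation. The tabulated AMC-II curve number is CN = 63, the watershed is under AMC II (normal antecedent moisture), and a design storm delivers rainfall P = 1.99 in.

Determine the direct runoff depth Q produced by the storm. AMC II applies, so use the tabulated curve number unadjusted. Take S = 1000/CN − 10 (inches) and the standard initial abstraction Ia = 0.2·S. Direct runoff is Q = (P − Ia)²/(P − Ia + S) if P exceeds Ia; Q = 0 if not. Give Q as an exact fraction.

Q = 26388769/265463100 in ≈ 0.099 in

CN(II) = 63; AMC II needs no correction.
S = 1000/63 − 10 = 370/63 in ≈ 5.873 in
Ia = 0.2·(370/63) = 74/63 in ≈ 1.175 in
P − Ia = 1.990 − 1.175 = 5137/6300 ≈ 0.815 in (> 0, runoff occurs)
Q: (5137/6300)² ÷ (42137/6300) = 26388769/265463100 in (≈ 0.099 in)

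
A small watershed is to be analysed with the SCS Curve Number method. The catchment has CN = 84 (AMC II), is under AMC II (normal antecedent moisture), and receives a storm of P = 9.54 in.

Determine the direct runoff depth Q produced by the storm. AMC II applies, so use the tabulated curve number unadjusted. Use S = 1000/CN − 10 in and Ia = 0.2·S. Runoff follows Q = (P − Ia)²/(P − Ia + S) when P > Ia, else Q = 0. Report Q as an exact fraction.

Q = 92486689/12197850 in ≈ 7.582 in

Average conditions: CN = 84 (no AMC adjustment).
Retention S: 1000/CN − 10 with CN=84.000 → S = 40/21 ≈ 1.905 in
Initial abstraction Ia = S/5 = (40/21)/5 = 8/21 ≈ 0.381 in
Excess rainfall: 9.540 − 0.381 = 9.159 in; P > Ia so Q > 0
Q: (9617/1050)² ÷ (11617/1050) = 92486689/12197850 in (≈ 7.582 in)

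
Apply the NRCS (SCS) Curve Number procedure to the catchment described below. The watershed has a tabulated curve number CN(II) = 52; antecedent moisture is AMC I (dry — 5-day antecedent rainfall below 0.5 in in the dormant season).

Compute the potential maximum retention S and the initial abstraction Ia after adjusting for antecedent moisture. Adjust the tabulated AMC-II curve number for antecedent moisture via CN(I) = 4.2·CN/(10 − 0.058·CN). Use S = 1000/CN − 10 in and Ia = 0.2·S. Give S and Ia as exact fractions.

S = 2000/91 in ≈ 21.978 in; Ia = 400/91 in ≈ 4.396 in

Adjust CN=52 to AMC I: 4.2·52/(10 − 0.058·52) → (1092/5) ÷ (873/125) = 9100/291 ≈ 31.271
Max retention: S = 1000/(9100/291) − 10 = 2000/91 in (≈ 21.978 in)
Ia = 0.2·(2000/91) = 400/91 in ≈ 4.396 in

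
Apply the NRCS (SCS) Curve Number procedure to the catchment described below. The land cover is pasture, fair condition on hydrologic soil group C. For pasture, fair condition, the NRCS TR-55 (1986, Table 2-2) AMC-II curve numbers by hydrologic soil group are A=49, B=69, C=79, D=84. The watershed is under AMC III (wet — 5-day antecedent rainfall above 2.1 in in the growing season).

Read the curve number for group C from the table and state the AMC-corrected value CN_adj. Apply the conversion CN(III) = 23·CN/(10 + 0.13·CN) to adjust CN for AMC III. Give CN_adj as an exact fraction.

CN_adj = 181700/2027 ≈ 89.640

NRCS table: pasture, fair condition, soil group C → CN(II) = 79
Wet (AMC III): CN(III) = 23·79/(10 + 0.13·79) = 1817/(2027/100) = 181700/2027 ≈ 89.640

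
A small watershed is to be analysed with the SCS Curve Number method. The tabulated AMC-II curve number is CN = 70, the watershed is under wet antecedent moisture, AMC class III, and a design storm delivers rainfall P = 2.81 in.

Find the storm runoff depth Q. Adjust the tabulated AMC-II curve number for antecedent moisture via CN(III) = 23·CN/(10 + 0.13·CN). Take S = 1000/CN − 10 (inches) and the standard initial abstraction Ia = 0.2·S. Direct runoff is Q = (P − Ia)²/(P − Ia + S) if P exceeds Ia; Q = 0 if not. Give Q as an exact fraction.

Q = 1539856081/1114780100 in ≈ 1.381 in

CN(III) from CN(II)=70: (23·70)/(10 + 0.13·70) = 16100/191 ≈ 84.293
Max retention: S = 1000/(16100/191) − 10 = 300/161 in (≈ 1.863 in)
Ia = 0.2S: 0.2·1.863 = 0.373 in (exactly 60/161)
Since P=2.810 > Ia=0.373: effective rainfall P−Ia = 39241/16100 in
Runoff Q = (P−Ia)²/(P−Ia+S) = (2.437)²/(2.437+1.863) = 1539856081/1114780100 ≈ 1.381 in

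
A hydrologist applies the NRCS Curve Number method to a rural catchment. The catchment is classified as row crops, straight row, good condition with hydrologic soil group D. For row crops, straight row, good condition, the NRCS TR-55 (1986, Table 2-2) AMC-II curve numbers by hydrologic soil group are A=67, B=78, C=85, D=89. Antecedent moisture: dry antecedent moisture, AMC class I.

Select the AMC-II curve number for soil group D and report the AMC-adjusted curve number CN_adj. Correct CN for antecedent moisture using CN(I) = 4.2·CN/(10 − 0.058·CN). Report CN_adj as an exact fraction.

NRCS table: row crops, straight row, good condition, soil group D → CN(II) = 89
Adjust CN=89 to AMC I: 4.2·89/(10 − 0.058·89) → (1869/5) ÷ (2419/500) = 186900/2419 ≈ 77.263

CN_adj = 186900/2419 ≈ 77.263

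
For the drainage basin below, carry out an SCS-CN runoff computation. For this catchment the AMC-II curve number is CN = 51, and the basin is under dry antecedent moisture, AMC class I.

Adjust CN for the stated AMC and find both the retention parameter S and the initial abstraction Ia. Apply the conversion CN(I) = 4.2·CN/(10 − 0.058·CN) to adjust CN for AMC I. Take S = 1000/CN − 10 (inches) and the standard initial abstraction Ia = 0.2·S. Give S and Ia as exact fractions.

S = 3500/153 in ≈ 22.876 in; Ia = 700/153 in ≈ 4.575 in

Dry (AMC I): CN(I) = 4.2·51/(10 − 0.058·51) = (1071/5)/(3521/500) = 15300/503 ≈ 30.417
Max retention: S = 1000/(15300/503) − 10 = 3500/153 in (≈ 22.876 in)
Initial abstraction Ia = S/5 = (3500/153)/5 = 700/153 ≈ 4.575 in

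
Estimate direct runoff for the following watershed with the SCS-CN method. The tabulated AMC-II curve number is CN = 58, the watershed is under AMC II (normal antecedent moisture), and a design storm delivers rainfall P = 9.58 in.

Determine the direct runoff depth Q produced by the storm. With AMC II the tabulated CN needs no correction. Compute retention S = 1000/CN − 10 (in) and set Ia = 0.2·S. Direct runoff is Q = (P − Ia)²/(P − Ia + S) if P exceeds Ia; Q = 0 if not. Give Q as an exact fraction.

Q = 139027681/32321950 in ≈ 4.301 in

AMC II — tabulated CN = 58 applies directly.
Retention S: 1000/CN − 10 with CN=58.000 → S = 210/29 ≈ 7.241 in
Ia = 0.2S: 0.2·7.241 = 1.448 in (exactly 42/29)
Excess rainfall: 9.580 − 1.448 = 8.132 in; P > Ia so Q > 0
Q: (11791/1450)² ÷ (22291/1450) = 139027681/32321950 in (≈ 4.301 in)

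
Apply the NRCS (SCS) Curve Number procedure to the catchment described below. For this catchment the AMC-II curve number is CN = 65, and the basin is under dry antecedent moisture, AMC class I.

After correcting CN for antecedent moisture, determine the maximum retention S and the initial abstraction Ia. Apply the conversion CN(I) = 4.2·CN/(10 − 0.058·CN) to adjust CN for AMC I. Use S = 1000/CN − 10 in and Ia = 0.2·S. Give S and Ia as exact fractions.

S = 500/39 in ≈ 12.821 in; Ia = 100/39 in ≈ 2.564 in

Adjust CN=65 to AMC I: 4.2·65/(10 − 0.058·65) → 273 ÷ (623/100) = 3900/89 ≈ 43.820
Max retention: S = 1000/(3900/89) − 10 = 500/39 in (≈ 12.821 in)
Ia = 0.2S: 0.2·12.821 = 2.564 in (exactly 100/39)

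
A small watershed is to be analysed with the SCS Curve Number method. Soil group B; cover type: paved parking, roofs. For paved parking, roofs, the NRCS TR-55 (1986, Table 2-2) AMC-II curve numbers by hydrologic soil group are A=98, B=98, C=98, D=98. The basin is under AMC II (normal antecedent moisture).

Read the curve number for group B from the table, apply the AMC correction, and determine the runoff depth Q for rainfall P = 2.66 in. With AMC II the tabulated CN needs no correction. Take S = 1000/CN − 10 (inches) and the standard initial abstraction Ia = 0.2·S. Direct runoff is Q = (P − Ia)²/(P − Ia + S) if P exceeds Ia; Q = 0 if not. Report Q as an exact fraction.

Q = 41177889/16946650 in ≈ 2.430 in

NRCS table: paved parking, roofs, soil group B → CN(II) = 98
CN(II) = 98; AMC II needs no correction.
Max retention: S = 1000/98 − 10 = 10/49 in (≈ 0.204 in)
Ia = 0.2·(10/49) = 2/49 in ≈ 0.041 in
Excess rainfall: 2.660 − 0.041 = 2.619 in; P > Ia so Q > 0
Q = (6417/2450)²/((6417/2450) + 10/49) = (41177889/6002500)/(6917/2450) = 41177889/16946650 in ≈ 2.430 in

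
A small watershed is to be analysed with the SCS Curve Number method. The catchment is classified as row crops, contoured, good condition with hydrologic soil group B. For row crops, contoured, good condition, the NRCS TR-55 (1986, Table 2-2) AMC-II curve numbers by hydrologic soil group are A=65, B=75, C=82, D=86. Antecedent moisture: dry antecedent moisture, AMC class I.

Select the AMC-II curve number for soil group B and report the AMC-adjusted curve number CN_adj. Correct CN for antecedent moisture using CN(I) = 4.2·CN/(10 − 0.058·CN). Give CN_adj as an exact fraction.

NRCS table: row crops, contoured, good condition, soil group B → CN(II) = 75
Adjust CN=75 to AMC I: 4.2·75/(10 − 0.058·75) → 315 ÷ (113/20) = 6300/113 ≈ 55.752

CN_adj = 6300/113 ≈ 55.752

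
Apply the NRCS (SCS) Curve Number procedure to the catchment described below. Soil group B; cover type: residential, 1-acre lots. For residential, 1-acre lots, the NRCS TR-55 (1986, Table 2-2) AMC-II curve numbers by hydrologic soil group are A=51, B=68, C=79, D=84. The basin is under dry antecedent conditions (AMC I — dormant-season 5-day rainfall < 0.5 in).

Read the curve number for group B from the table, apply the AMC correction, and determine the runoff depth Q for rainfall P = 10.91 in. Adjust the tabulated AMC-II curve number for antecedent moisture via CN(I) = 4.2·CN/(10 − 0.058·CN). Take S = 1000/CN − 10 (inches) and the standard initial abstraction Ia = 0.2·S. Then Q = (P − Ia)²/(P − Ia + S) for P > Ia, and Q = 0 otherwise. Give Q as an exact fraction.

NRCS table: residential, 1-acre lots, soil group B → CN(II) = 68
Dry (AMC I): CN(I) = 4.2·68/(10 − 0.058·68) = (1428/5)/(757/125) = 35700/757 ≈ 47.160
S = 1000/(35700/757) − 10 = 4000/357 in ≈ 11.204 in
Ia = 0.2S: 0.2·11.204 = 2.241 in (exactly 800/357)
Since P=10.910 > Ia=2.241: effective rainfall P−Ia = 309487/35700 in
Q: (309487/35700)² ÷ (709487/35700) = 95782203169/25328685900 in (≈ 3.782 in)

Q = 95782203169/25328685900 in ≈ 3.782 in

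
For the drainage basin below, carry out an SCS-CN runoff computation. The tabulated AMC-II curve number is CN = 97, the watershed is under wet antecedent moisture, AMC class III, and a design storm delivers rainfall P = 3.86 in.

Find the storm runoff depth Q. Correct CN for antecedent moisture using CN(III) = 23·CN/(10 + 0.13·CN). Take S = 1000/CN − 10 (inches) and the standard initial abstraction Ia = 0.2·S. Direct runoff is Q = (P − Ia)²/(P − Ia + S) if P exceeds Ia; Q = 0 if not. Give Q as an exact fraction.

Wet (AMC III): CN(III) = 23·97/(10 + 0.13·97) = 2231/(2261/100) = 223100/2261 ≈ 98.673
S = 1000/(223100/2261) − 10 = 300/2231 in ≈ 0.134 in
Ia = 0.2S: 0.2·0.134 = 0.027 in (exactly 60/2231)
Since P=3.860 > Ia=0.027: effective rainfall P−Ia = 427583/111550 in
Q: (427583/111550)² ÷ (442583/111550) = 182827221889/49370133650 in (≈ 3.703 in)

Q = 182827221889/49370133650 in ≈ 3.703 in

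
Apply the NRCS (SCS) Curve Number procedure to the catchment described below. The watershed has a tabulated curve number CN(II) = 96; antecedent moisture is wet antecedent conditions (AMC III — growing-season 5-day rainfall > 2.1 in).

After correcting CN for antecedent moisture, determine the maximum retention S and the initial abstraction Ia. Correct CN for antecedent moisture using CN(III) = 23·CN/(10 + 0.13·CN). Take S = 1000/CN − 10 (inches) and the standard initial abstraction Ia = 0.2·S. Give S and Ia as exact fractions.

Adjust CN=96 to AMC III: 23·96/(10 + 0.13·96) → 2208 ÷ (562/25) = 27600/281 ≈ 98.221
S = 1000/(27600/281) − 10 = 25/138 in ≈ 0.181 in
Ia = 0.2·(25/138) = 5/138 in ≈ 0.036 in

S = 25/138 in ≈ 0.181 in; Ia = 5/138 in ≈ 0.036 in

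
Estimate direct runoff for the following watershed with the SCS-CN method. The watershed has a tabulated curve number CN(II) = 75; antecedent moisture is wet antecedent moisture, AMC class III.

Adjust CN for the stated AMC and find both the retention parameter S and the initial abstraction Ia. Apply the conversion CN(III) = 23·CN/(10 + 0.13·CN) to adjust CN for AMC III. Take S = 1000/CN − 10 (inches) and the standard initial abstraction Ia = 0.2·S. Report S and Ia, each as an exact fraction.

Adjust CN=75 to AMC III: 23·75/(10 + 0.13·75) → 1725 ÷ (79/4) = 6900/79 ≈ 87.342
Retention S: 1000/CN − 10 with CN=87.342 → S = 100/69 ≈ 1.449 in
Ia = 0.2S: 0.2·1.449 = 0.290 in (exactly 20/69)

S = 100/69 in ≈ 1.449 in; Ia = 20/69 in ≈ 0.290 in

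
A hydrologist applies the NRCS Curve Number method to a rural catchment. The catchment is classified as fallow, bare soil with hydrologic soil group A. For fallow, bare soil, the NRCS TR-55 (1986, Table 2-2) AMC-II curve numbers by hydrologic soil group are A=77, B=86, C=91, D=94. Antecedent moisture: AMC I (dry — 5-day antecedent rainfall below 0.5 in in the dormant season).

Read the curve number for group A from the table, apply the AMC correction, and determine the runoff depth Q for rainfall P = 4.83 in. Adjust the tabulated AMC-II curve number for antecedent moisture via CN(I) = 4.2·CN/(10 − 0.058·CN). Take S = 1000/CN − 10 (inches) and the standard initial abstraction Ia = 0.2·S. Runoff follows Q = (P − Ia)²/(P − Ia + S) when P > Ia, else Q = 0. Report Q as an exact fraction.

NRCS table: fallow, bare soil, soil group A → CN(II) = 77
Dry (AMC I): CN(I) = 4.2·77/(10 − 0.058·77) = (1617/5)/(2767/500) = 161700/2767 ≈ 58.439
Max retention: S = 1000/(161700/2767) − 10 = 11500/1617 in (≈ 7.112 in)
Ia = 0.2·(11500/1617) = 2300/1617 in ≈ 1.422 in
P − Ia = 4.830 − 1.422 = 551011/161700 ≈ 3.408 in (> 0, runoff occurs)
Q = (551011/161700)²/((551011/161700) + 11500/1617) = (303613122121/26146890000)/(1701011/161700) = 13200570527/11958846900 in ≈ 1.104 in

Q = 13200570527/11958846900 in ≈ 1.104 in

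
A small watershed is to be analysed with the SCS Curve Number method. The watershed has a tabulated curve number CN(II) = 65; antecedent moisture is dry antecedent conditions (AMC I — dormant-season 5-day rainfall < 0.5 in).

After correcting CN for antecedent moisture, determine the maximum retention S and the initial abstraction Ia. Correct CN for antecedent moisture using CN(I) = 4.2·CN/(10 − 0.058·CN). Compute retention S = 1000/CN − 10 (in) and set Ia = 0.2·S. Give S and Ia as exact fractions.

Dry (AMC I): CN(I) = 4.2·65/(10 − 0.058·65) = 273/(623/100) = 3900/89 ≈ 43.820
Retention S: 1000/CN − 10 with CN=43.820 → S = 500/39 ≈ 12.821 in
Ia = 0.2·(500/39) = 100/39 in ≈ 2.564 in

S = 500/39 in ≈ 12.821 in; Ia = 100/39 in ≈ 2.564 in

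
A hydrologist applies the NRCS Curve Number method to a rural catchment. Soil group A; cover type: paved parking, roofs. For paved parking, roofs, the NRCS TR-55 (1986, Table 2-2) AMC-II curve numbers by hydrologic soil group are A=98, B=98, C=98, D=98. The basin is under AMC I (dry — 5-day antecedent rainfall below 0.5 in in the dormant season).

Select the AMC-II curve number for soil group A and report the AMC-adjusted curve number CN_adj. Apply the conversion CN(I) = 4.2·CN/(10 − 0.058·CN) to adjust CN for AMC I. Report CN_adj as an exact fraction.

NRCS table: paved parking, roofs, soil group A → CN(II) = 98
CN(I) from CN(II)=98: (4.2·98)/(10 − 0.058·98) = 102900/1079 ≈ 95.366

CN_adj = 102900/1079 ≈ 95.366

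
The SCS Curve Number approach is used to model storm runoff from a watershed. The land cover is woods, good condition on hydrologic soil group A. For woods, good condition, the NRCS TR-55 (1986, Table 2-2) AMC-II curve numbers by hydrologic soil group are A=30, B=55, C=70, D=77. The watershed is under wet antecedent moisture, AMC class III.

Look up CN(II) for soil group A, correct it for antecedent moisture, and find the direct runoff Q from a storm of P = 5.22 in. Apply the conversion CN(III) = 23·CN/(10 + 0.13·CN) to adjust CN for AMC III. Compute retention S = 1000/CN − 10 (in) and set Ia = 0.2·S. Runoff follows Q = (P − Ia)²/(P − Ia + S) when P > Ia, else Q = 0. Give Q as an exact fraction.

NRCS table: woods, good condition, soil group A → CN(II) = 30
Adjust CN=30 to AMC III: 23·30/(10 + 0.13·30) → 690 ÷ (139/10) = 6900/139 ≈ 49.640
S = 1000/(6900/139) − 10 = 700/69 in ≈ 10.145 in
Ia = 0.2·(700/69) = 140/69 in ≈ 2.029 in
P − Ia = 5.220 − 2.029 = 11009/3450 ≈ 3.191 in (> 0, runoff occurs)
Q = (11009/3450)²/((11009/3450) + 700/69) = (121198081/11902500)/(46009/3450) = 121198081/158731050 in ≈ 0.764 in

Q = 121198081/158731050 in ≈ 0.764 in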